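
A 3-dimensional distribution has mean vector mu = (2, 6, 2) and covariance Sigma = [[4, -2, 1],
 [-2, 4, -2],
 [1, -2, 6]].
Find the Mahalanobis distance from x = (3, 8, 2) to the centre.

Step 1 — centre the observation: (x - mu) = (1, 2, 0).

Step 2 — invert Sigma (cofactor / det for 3×3, or solve directly):
  Sigma^{-1} = [[0.3333, 0.1667, 0],
 [0.1667, 0.3833, 0.1],
 [0, 0.1, 0.2]].

Step 3 — form the quadratic (x - mu)^T · Sigma^{-1} · (x - mu):
  Sigma^{-1} · (x - mu) = (0.6667, 0.9333, 0.2).
  (x - mu)^T · [Sigma^{-1} · (x - mu)] = (1)·(0.6667) + (2)·(0.9333) + (0)·(0.2) = 2.5333.

Step 4 — take square root: d = √(2.5333) ≈ 1.5916.

d(x, mu) = √(2.5333) ≈ 1.5916


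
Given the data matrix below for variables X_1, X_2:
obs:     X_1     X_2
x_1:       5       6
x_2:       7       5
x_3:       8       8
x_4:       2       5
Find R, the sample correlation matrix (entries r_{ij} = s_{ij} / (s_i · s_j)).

Step 1 — column means:
  mean(X_1) = (5 + 7 + 8 + 2) / 4 = 22/4 = 5.5
  mean(X_2) = (6 + 5 + 8 + 5) / 4 = 24/4 = 6

Step 2 — sample variances and covariances s[i,j] = (1/(n-1)) · Σ_k (x_{k,i} - mean_i) · (x_{k,j} - mean_j), with n-1 = 3:
  s[X_1,X_1] = ((-0.5)·(-0.5) + (1.5)·(1.5) + (2.5)·(2.5) + (-3.5)·(-3.5)) / 3 = 21/3 = 7
  s[X_1,X_2] = ((-0.5)·(0) + (1.5)·(-1) + (2.5)·(2) + (-3.5)·(-1)) / 3 = 7/3 = 2.3333
  s[X_2,X_2] = ((0)·(0) + (-1)·(-1) + (2)·(2) + (-1)·(-1)) / 3 = 6/3 = 2
  Sample standard deviations s_i = √(s[i,i]):
  s(X_1) = √(7) = 2.6458
  s(X_2) = √(2) = 1.4142

Step 3 — r_{ij} = s_{ij} / (s_i · s_j):
  r[X_1,X_1] = 1 (diagonal).
  r[X_1,X_2] = 2.3333 / (2.6458 · 1.4142) = 2.3333 / 3.7417 = 0.6236
  r[X_2,X_2] = 1 (diagonal).

R is symmetric with unit diagonal. Assembling:

R = [[1, 0.6236],
 [0.6236, 1]]


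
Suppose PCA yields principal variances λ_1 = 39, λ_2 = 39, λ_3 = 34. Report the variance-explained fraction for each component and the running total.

Step 1 — total variance = trace(Sigma) = Σ λ_i = 39 + 39 + 34 = 112.

Step 2 — fraction explained by component i = λ_i / Σ λ:
  PC1: 39/112 = 0.3482
  PC2: 39/112 = 0.3482
  PC3: 34/112 = 0.3036

Step 3 — cumulative fraction after k components = (λ_1 + ... + λ_k) / Σ λ:
  k = 1: 39/112 = 0.3482
  k = 2: (39 + 39)/112 = 78/112 = 0.6964
  k = 3: (39 + 39 + 34)/112 = 112/112 = 1

Summary (fraction, with percent):

explained: PC1 0.3482 (34.82%), PC2 0.3482 (34.82%), PC3 0.3036 (30.36%);  cumulative: 0.3482, 0.6964, 1


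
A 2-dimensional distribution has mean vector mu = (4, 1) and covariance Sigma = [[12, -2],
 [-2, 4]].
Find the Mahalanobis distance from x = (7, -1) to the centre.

Step 1 — centre the observation: (x - mu) = (3, -2).

Step 2 — invert Sigma. det(Sigma) = 12·4 - (-2)² = 44.
  Sigma^{-1} = (1/det) · [[d, -b], [-b, a]] = [[0.0909, 0.0455],
 [0.0455, 0.2727]].

Step 3 — form the quadratic (x - mu)^T · Sigma^{-1} · (x - mu):
  Sigma^{-1} · (x - mu) = (0.1818, -0.4091).
  (x - mu)^T · [Sigma^{-1} · (x - mu)] = (3)·(0.1818) + (-2)·(-0.4091) = 1.3636.

Step 4 — take square root: d = √(1.3636) ≈ 1.1677.

d(x, mu) = √(1.3636) ≈ 1.1677


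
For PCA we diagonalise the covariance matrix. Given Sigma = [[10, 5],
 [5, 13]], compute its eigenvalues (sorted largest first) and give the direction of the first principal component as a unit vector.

Step 1 — characteristic polynomial of 2×2 Sigma:
  det(Sigma - λI) = λ² - trace · λ + det = 0.
  trace = 10 + 13 = 23, det = 10·13 - (5)² = 105.
Step 2 — discriminant:
  Δ = trace² - 4·det = 529 - 420 = 109.
Step 3 — eigenvalues:
  λ = (trace ± √Δ)/2 = (23 ± 10.4403)/2,
  λ_1 = 16.7202,  λ_2 = 6.2798.

Step 4 — unit eigenvector for λ_1: solve (Sigma - λ_1 I)v = 0. First row:
  (10 - 16.7202)·v_x + (5)·v_y = 0, i.e. (-6.7202)·v_x + (5)·v_y = 0,
  so v ∝ (b, λ_1 - a) = (5, 6.7202) = u.
  ||u|| = √((5)² + (6.7202)²) = √(70.1605) ≈ 8.3762,
  v_1 = u/||u|| ≈ (0.5969, 0.8023) (||v_1|| = 1).

λ_1 = 16.7202,  λ_2 = 6.2798;  v_1 ≈ (0.5969, 0.8023)


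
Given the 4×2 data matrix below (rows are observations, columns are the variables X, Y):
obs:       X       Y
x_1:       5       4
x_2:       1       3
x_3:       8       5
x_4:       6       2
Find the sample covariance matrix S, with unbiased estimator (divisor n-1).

Step 1 — column means:
  mean(X) = (5 + 1 + 8 + 6) / 4 = 20/4 = 5
  mean(Y) = (4 + 3 + 5 + 2) / 4 = 14/4 = 3.5

Step 2 — sample covariance S[i,j] = (1/(n-1)) · Σ_k (x_{k,i} - mean_i) · (x_{k,j} - mean_j), with n-1 = 3.
  S[X,X] = ((0)·(0) + (-4)·(-4) + (3)·(3) + (1)·(1)) / 3 = 26/3 = 8.6667
  S[X,Y] = ((0)·(0.5) + (-4)·(-0.5) + (3)·(1.5) + (1)·(-1.5)) / 3 = 5/3 = 1.6667
  S[Y,Y] = ((0.5)·(0.5) + (-0.5)·(-0.5) + (1.5)·(1.5) + (-1.5)·(-1.5)) / 3 = 5/3 = 1.6667

S is symmetric (S[j,i] = S[i,j]). Assembling:

S = [[8.6667, 1.6667],
 [1.6667, 1.6667]]


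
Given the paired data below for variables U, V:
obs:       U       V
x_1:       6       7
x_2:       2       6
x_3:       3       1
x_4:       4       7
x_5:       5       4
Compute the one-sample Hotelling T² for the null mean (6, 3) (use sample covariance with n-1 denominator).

Step 1 — sample mean vector:
  mean(U) = (6 + 2 + 3 + 4 + 5) / 5 = 20/5 = 4
  mean(V) = (7 + 6 + 1 + 7 + 4) / 5 = 25/5 = 5
  x̄ = (4, 5),  deviation x̄ - mu_0 = (4, 5) - (6, 3) = (-2, 2).

Step 2 — sample covariance matrix, S[i,j] = (1/(n-1)) · Σ_k (x_{k,i} - mean_i) · (x_{k,j} - mean_j), divisor n-1 = 4:
  S[U,U] = ((2)·(2) + (-2)·(-2) + (-1)·(-1) + (0)·(0) + (1)·(1)) / 4 = 10/4 = 2.5
  S[U,V] = ((2)·(2) + (-2)·(1) + (-1)·(-4) + (0)·(2) + (1)·(-1)) / 4 = 5/4 = 1.25
  S[V,V] = ((2)·(2) + (1)·(1) + (-4)·(-4) + (2)·(2) + (-1)·(-1)) / 4 = 26/4 = 6.5
  S = [[2.5, 1.25],
 [1.25, 6.5]].

Step 3 — invert S. det(S) = 2.5·6.5 - (1.25)² = 14.6875.
  S^{-1} = (1/det) · [[d, -b], [-b, a]] = [[0.4426, -0.0851],
 [-0.0851, 0.1702]].

Step 4 — quadratic form (x̄ - mu_0)^T · S^{-1} · (x̄ - mu_0):
  S^{-1} · (x̄ - mu_0) = (-1.0553, 0.5106),
  (x̄ - mu_0)^T · [...] = (-2)·(-1.0553) + (2)·(0.5106) = 3.1319.

Step 5 — scale by n: T² = 5 · 3.1319 = 15.6596.

T² ≈ 15.6596


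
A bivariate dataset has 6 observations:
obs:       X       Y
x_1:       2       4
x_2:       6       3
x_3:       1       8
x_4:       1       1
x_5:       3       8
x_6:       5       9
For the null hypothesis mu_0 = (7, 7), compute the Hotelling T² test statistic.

Step 1 — sample mean vector:
  mean(X) = (2 + 6 + 1 + 1 + 3 + 5) / 6 = 18/6 = 3
  mean(Y) = (4 + 3 + 8 + 1 + 8 + 9) / 6 = 33/6 = 5.5
  x̄ = (3, 5.5),  deviation x̄ - mu_0 = (3, 5.5) - (7, 7) = (-4, -1.5).

Step 2 — sample covariance matrix, S[i,j] = (1/(n-1)) · Σ_k (x_{k,i} - mean_i) · (x_{k,j} - mean_j), divisor n-1 = 5:
  S[X,X] = ((-1)·(-1) + (3)·(3) + (-2)·(-2) + (-2)·(-2) + (0)·(0) + (2)·(2)) / 5 = 22/5 = 4.4
  S[X,Y] = ((-1)·(-1.5) + (3)·(-2.5) + (-2)·(2.5) + (-2)·(-4.5) + (0)·(2.5) + (2)·(3.5)) / 5 = 5/5 = 1
  S[Y,Y] = ((-1.5)·(-1.5) + (-2.5)·(-2.5) + (2.5)·(2.5) + (-4.5)·(-4.5) + (2.5)·(2.5) + (3.5)·(3.5)) / 5 = 53.5/5 = 10.7
  S = [[4.4, 1],
 [1, 10.7]].

Step 3 — invert S. det(S) = 4.4·10.7 - (1)² = 46.08.
  S^{-1} = (1/det) · [[d, -b], [-b, a]] = [[0.2322, -0.0217],
 [-0.0217, 0.0955]].

Step 4 — quadratic form (x̄ - mu_0)^T · S^{-1} · (x̄ - mu_0):
  S^{-1} · (x̄ - mu_0) = (-0.8963, -0.0564),
  (x̄ - mu_0)^T · [...] = (-4)·(-0.8963) + (-1.5)·(-0.0564) = 3.6697.

Step 5 — scale by n: T² = 6 · 3.6697 = 22.0182.

T² ≈ 22.0182


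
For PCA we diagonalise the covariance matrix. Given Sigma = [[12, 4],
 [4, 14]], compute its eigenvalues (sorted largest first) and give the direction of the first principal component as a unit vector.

Step 1 — characteristic polynomial of 2×2 Sigma:
  det(Sigma - λI) = λ² - trace · λ + det = 0.
  trace = 12 + 14 = 26, det = 12·14 - (4)² = 152.
Step 2 — discriminant:
  Δ = trace² - 4·det = 676 - 608 = 68.
Step 3 — eigenvalues:
  λ = (trace ± √Δ)/2 = (26 ± 8.2462)/2,
  λ_1 = 17.1231,  λ_2 = 8.8769.

Step 4 — unit eigenvector for λ_1: solve (Sigma - λ_1 I)v = 0. First row:
  (12 - 17.1231)·v_x + (4)·v_y = 0, i.e. (-5.1231)·v_x + (4)·v_y = 0,
  so v ∝ (b, λ_1 - a) = (4, 5.1231) = u.
  ||u|| = √((4)² + (5.1231)²) = √(42.2462) ≈ 6.4997,
  v_1 = u/||u|| ≈ (0.6154, 0.7882) (||v_1|| = 1).

λ_1 = 17.1231,  λ_2 = 8.8769;  v_1 ≈ (0.6154, 0.7882)


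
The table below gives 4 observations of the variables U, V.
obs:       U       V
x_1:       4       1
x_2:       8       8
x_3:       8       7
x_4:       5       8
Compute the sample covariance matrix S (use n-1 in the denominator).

Step 1 — column means:
  mean(U) = (4 + 8 + 8 + 5) / 4 = 25/4 = 6.25
  mean(V) = (1 + 8 + 7 + 8) / 4 = 24/4 = 6

Step 2 — sample covariance S[i,j] = (1/(n-1)) · Σ_k (x_{k,i} - mean_i) · (x_{k,j} - mean_j), with n-1 = 3.
  S[U,U] = ((-2.25)·(-2.25) + (1.75)·(1.75) + (1.75)·(1.75) + (-1.25)·(-1.25)) / 3 = 12.75/3 = 4.25
  S[U,V] = ((-2.25)·(-5) + (1.75)·(2) + (1.75)·(1) + (-1.25)·(2)) / 3 = 14/3 = 4.6667
  S[V,V] = ((-5)·(-5) + (2)·(2) + (1)·(1) + (2)·(2)) / 3 = 34/3 = 11.3333

S is symmetric (S[j,i] = S[i,j]). Assembling:

S = [[4.25, 4.6667],
 [4.6667, 11.3333]]


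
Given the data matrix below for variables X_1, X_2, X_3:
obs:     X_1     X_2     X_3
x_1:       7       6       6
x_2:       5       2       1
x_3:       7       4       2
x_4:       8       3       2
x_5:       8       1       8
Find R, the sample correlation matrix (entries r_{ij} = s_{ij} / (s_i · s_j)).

Step 1 — column means:
  mean(X_1) = (7 + 5 + 7 + 8 + 8) / 5 = 35/5 = 7
  mean(X_2) = (6 + 2 + 4 + 3 + 1) / 5 = 16/5 = 3.2
  mean(X_3) = (6 + 1 + 2 + 2 + 8) / 5 = 19/5 = 3.8

Step 2 — sample variances and covariances s[i,j] = (1/(n-1)) · Σ_k (x_{k,i} - mean_i) · (x_{k,j} - mean_j), with n-1 = 4:
  s[X_1,X_1] = ((0)·(0) + (-2)·(-2) + (0)·(0) + (1)·(1) + (1)·(1)) / 4 = 6/4 = 1.5
  s[X_1,X_2] = ((0)·(2.8) + (-2)·(-1.2) + (0)·(0.8) + (1)·(-0.2) + (1)·(-2.2)) / 4 = 0/4 = 0
  s[X_1,X_3] = ((0)·(2.2) + (-2)·(-2.8) + (0)·(-1.8) + (1)·(-1.8) + (1)·(4.2)) / 4 = 8/4 = 2
  s[X_2,X_2] = ((2.8)·(2.8) + (-1.2)·(-1.2) + (0.8)·(0.8) + (-0.2)·(-0.2) + (-2.2)·(-2.2)) / 4 = 14.8/4 = 3.7
  s[X_2,X_3] = ((2.8)·(2.2) + (-1.2)·(-2.8) + (0.8)·(-1.8) + (-0.2)·(-1.8) + (-2.2)·(4.2)) / 4 = -0.8/4 = -0.2
  s[X_3,X_3] = ((2.2)·(2.2) + (-2.8)·(-2.8) + (-1.8)·(-1.8) + (-1.8)·(-1.8) + (4.2)·(4.2)) / 4 = 36.8/4 = 9.2
  Sample standard deviations s_i = √(s[i,i]):
  s(X_1) = √(1.5) = 1.2247
  s(X_2) = √(3.7) = 1.9235
  s(X_3) = √(9.2) = 3.0332

Step 3 — r_{ij} = s_{ij} / (s_i · s_j):
  r[X_1,X_1] = 1 (diagonal).
  r[X_1,X_2] = 0 / (1.2247 · 1.9235) = 0 / 2.3558 = 0
  r[X_1,X_3] = 2 / (1.2247 · 3.0332) = 2 / 3.7148 = 0.5384
  r[X_2,X_2] = 1 (diagonal).
  r[X_2,X_3] = -0.2 / (1.9235 · 3.0332) = -0.2 / 5.8344 = -0.0343
  r[X_3,X_3] = 1 (diagonal).

R is symmetric with unit diagonal. Assembling:

R = [[1, 0, 0.5384],
 [0, 1, -0.0343],
 [0.5384, -0.0343, 1]]


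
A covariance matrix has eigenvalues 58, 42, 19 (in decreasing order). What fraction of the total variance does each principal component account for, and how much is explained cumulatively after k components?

Step 1 — total variance = trace(Sigma) = Σ λ_i = 58 + 42 + 19 = 119.

Step 2 — fraction explained by component i = λ_i / Σ λ:
  PC1: 58/119 = 0.4874
  PC2: 42/119 = 0.3529
  PC3: 19/119 = 0.1597

Step 3 — cumulative fraction after k components = (λ_1 + ... + λ_k) / Σ λ:
  k = 1: 58/119 = 0.4874
  k = 2: (58 + 42)/119 = 100/119 = 0.8403
  k = 3: (58 + 42 + 19)/119 = 119/119 = 1

Summary (fraction, with percent):

explained: PC1 0.4874 (48.74%), PC2 0.3529 (35.29%), PC3 0.1597 (15.97%);  cumulative: 0.4874, 0.8403, 1


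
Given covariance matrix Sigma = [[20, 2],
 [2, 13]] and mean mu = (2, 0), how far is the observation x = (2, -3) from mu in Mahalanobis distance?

Step 1 — centre the observation: (x - mu) = (0, -3).

Step 2 — invert Sigma. det(Sigma) = 20·13 - (2)² = 256.
  Sigma^{-1} = (1/det) · [[d, -b], [-b, a]] = [[0.0508, -0.0078],
 [-0.0078, 0.0781]].

Step 3 — form the quadratic (x - mu)^T · Sigma^{-1} · (x - mu):
  Sigma^{-1} · (x - mu) = (0.0234, -0.2344).
  (x - mu)^T · [Sigma^{-1} · (x - mu)] = (0)·(0.0234) + (-3)·(-0.2344) = 0.7031.

Step 4 — take square root: d = √(0.7031) ≈ 0.8385.

d(x, mu) = √(0.7031) ≈ 0.8385


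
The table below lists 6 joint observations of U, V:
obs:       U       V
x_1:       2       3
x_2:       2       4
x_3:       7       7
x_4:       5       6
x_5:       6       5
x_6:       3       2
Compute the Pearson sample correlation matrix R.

Step 1 — column means:
  mean(U) = (2 + 2 + 7 + 5 + 6 + 3) / 6 = 25/6 = 4.1667
  mean(V) = (3 + 4 + 7 + 6 + 5 + 2) / 6 = 27/6 = 4.5

Step 2 — sample variances and covariances s[i,j] = (1/(n-1)) · Σ_k (x_{k,i} - mean_i) · (x_{k,j} - mean_j), with n-1 = 5:
  s[U,U] = ((-2.1667)·(-2.1667) + (-2.1667)·(-2.1667) + (2.8333)·(2.8333) + (0.8333)·(0.8333) + (1.8333)·(1.8333) + (-1.1667)·(-1.1667)) / 5 = 22.8333/5 = 4.5667
  s[U,V] = ((-2.1667)·(-1.5) + (-2.1667)·(-0.5) + (2.8333)·(2.5) + (0.8333)·(1.5) + (1.8333)·(0.5) + (-1.1667)·(-2.5)) / 5 = 16.5/5 = 3.3
  s[V,V] = ((-1.5)·(-1.5) + (-0.5)·(-0.5) + (2.5)·(2.5) + (1.5)·(1.5) + (0.5)·(0.5) + (-2.5)·(-2.5)) / 5 = 17.5/5 = 3.5
  Sample standard deviations s_i = √(s[i,i]):
  s(U) = √(4.5667) = 2.137
  s(V) = √(3.5) = 1.8708

Step 3 — r_{ij} = s_{ij} / (s_i · s_j):
  r[U,U] = 1 (diagonal).
  r[U,V] = 3.3 / (2.137 · 1.8708) = 3.3 / 3.9979 = 0.8254
  r[V,V] = 1 (diagonal).

R is symmetric with unit diagonal. Assembling:

R = [[1, 0.8254],
 [0.8254, 1]]


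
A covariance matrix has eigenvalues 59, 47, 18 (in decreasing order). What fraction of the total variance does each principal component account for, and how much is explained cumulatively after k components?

Step 1 — total variance = trace(Sigma) = Σ λ_i = 59 + 47 + 18 = 124.

Step 2 — fraction explained by component i = λ_i / Σ λ:
  PC1: 59/124 = 0.4758
  PC2: 47/124 = 0.379
  PC3: 18/124 = 0.1452

Step 3 — cumulative fraction after k components = (λ_1 + ... + λ_k) / Σ λ:
  k = 1: 59/124 = 0.4758
  k = 2: (59 + 47)/124 = 106/124 = 0.8548
  k = 3: (59 + 47 + 18)/124 = 124/124 = 1

Summary (fraction, with percent):

explained: PC1 0.4758 (47.58%), PC2 0.379 (37.9%), PC3 0.1452 (14.52%);  cumulative: 0.4758, 0.8548, 1


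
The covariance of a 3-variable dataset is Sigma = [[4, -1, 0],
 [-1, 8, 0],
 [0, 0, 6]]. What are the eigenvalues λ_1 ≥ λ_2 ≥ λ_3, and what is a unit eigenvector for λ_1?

Step 1 — characteristic polynomial p(λ) = det(λI - Sigma) = λ³ - tr·λ² + c_1·λ - det, where tr = trace, c_1 = sum of the principal 2×2 minors, det = det(Sigma):
  tr = 4 + 8 + 6 = 18,
  c_1 = (4·8 - (-1)²) + (4·6 - (0)²) + (8·6 - (0)²) = 31 + 24 + 48 = 103,
  det = 4·(8·6 - (0)²) - (-1)·((-1)·6 - (0)·(0)) + (0)·((-1)·(0) - 8·(0)) = 4·(48) - (-1)·(-6) + (0)·(0) = 186.
  So p(λ) = λ³ - 18λ² + 103λ - 186.
Step 2 — look for an integer root (rational root theorem: any rational root is an integer divisor of 186). Testing λ = 6:
  p(6) = 216 - 648 + 618 - 186 = 0  ✓
  Dividing out (λ - 6): p(λ) = (λ - 6)(λ² - 12λ + 31).
Step 3 — remaining eigenvalues from the quadratic λ² - 12λ + 31 = 0:
  Δ = 12² - 4·31 = 144 - 124 = 20,  λ = (12 ± √20)/2 = (12 ± 4.4721)/2 ≈ 8.2361 or 3.7639.
  Sorted: λ_1 = 8.2361,  λ_2 = 6,  λ_3 = 3.7639  (check: sum = 18 = tr ✓).

Step 4 — unit eigenvector for λ_1 ≈ 8.2361: v spans the null space of (Sigma - λ_1 I), whose rows are
  r_1 = (-4.2361, -1, 0),  r_2 = (-1, -0.2361, 0),  r_3 = (0, 0, -2.2361).
  v is orthogonal to every row, so take v ∝ r_1 × r_3 = ((-1)·(-2.2361) - (0)·(0), (0)·(0) - (-4.2361)·(-2.2361), (-4.2361)·(0) - (-1)·(0)) ≈ (2.2361, -9.4721, 0).
  Let u = (2.2361, -9.4721, 0).
  ||u|| = √((2.2361)² + (-9.4721)² + (0)²) = √(94.7214) ≈ 9.7325,  v_1 = u/||u|| ≈ (0.2298, -0.9732, 0) (||v_1|| = 1).

λ_1 = 8.2361,  λ_2 = 6,  λ_3 = 3.7639;  v_1 ≈ (0.2298, -0.9732, 0)


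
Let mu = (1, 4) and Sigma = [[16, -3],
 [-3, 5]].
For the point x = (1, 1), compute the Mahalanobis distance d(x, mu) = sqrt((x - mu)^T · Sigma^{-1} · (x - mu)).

Step 1 — centre the observation: (x - mu) = (0, -3).

Step 2 — invert Sigma. det(Sigma) = 16·5 - (-3)² = 71.
  Sigma^{-1} = (1/det) · [[d, -b], [-b, a]] = [[0.0704, 0.0423],
 [0.0423, 0.2254]].

Step 3 — form the quadratic (x - mu)^T · Sigma^{-1} · (x - mu):
  Sigma^{-1} · (x - mu) = (-0.1268, -0.6761).
  (x - mu)^T · [Sigma^{-1} · (x - mu)] = (0)·(-0.1268) + (-3)·(-0.6761) = 2.0282.

Step 4 — take square root: d = √(2.0282) ≈ 1.4241.

d(x, mu) = √(2.0282) ≈ 1.4241


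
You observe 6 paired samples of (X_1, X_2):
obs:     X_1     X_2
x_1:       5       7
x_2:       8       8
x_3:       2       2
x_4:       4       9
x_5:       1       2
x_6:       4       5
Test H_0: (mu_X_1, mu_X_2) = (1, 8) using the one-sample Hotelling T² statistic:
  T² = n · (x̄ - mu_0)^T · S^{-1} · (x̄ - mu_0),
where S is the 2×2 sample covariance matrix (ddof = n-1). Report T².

Step 1 — sample mean vector:
  mean(X_1) = (5 + 8 + 2 + 4 + 1 + 4) / 6 = 24/6 = 4
  mean(X_2) = (7 + 8 + 2 + 9 + 2 + 5) / 6 = 33/6 = 5.5
  x̄ = (4, 5.5),  deviation x̄ - mu_0 = (4, 5.5) - (1, 8) = (3, -2.5).

Step 2 — sample covariance matrix, S[i,j] = (1/(n-1)) · Σ_k (x_{k,i} - mean_i) · (x_{k,j} - mean_j), divisor n-1 = 5:
  S[X_1,X_1] = ((1)·(1) + (4)·(4) + (-2)·(-2) + (0)·(0) + (-3)·(-3) + (0)·(0)) / 5 = 30/5 = 6
  S[X_1,X_2] = ((1)·(1.5) + (4)·(2.5) + (-2)·(-3.5) + (0)·(3.5) + (-3)·(-3.5) + (0)·(-0.5)) / 5 = 29/5 = 5.8
  S[X_2,X_2] = ((1.5)·(1.5) + (2.5)·(2.5) + (-3.5)·(-3.5) + (3.5)·(3.5) + (-3.5)·(-3.5) + (-0.5)·(-0.5)) / 5 = 45.5/5 = 9.1
  S = [[6, 5.8],
 [5.8, 9.1]].

Step 3 — invert S. det(S) = 6·9.1 - (5.8)² = 20.96.
  S^{-1} = (1/det) · [[d, -b], [-b, a]] = [[0.4342, -0.2767],
 [-0.2767, 0.2863]].

Step 4 — quadratic form (x̄ - mu_0)^T · S^{-1} · (x̄ - mu_0):
  S^{-1} · (x̄ - mu_0) = (1.9943, -1.5458),
  (x̄ - mu_0)^T · [...] = (3)·(1.9943) + (-2.5)·(-1.5458) = 9.8473.

Step 5 — scale by n: T² = 6 · 9.8473 = 59.084.

T² ≈ 59.084


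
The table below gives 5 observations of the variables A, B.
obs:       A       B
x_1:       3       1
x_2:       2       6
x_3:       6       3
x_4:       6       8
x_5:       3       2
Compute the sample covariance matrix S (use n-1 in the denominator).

Step 1 — column means:
  mean(A) = (3 + 2 + 6 + 6 + 3) / 5 = 20/5 = 4
  mean(B) = (1 + 6 + 3 + 8 + 2) / 5 = 20/5 = 4

Step 2 — sample covariance S[i,j] = (1/(n-1)) · Σ_k (x_{k,i} - mean_i) · (x_{k,j} - mean_j), with n-1 = 4.
  S[A,A] = ((-1)·(-1) + (-2)·(-2) + (2)·(2) + (2)·(2) + (-1)·(-1)) / 4 = 14/4 = 3.5
  S[A,B] = ((-1)·(-3) + (-2)·(2) + (2)·(-1) + (2)·(4) + (-1)·(-2)) / 4 = 7/4 = 1.75
  S[B,B] = ((-3)·(-3) + (2)·(2) + (-1)·(-1) + (4)·(4) + (-2)·(-2)) / 4 = 34/4 = 8.5

S is symmetric (S[j,i] = S[i,j]). Assembling:

S = [[3.5, 1.75],
 [1.75, 8.5]]


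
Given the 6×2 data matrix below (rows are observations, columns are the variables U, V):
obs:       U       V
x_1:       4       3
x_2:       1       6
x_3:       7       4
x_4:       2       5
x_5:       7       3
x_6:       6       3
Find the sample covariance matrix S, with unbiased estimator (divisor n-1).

Step 1 — column means:
  mean(U) = (4 + 1 + 7 + 2 + 7 + 6) / 6 = 27/6 = 4.5
  mean(V) = (3 + 6 + 4 + 5 + 3 + 3) / 6 = 24/6 = 4

Step 2 — sample covariance S[i,j] = (1/(n-1)) · Σ_k (x_{k,i} - mean_i) · (x_{k,j} - mean_j), with n-1 = 5.
  S[U,U] = ((-0.5)·(-0.5) + (-3.5)·(-3.5) + (2.5)·(2.5) + (-2.5)·(-2.5) + (2.5)·(2.5) + (1.5)·(1.5)) / 5 = 33.5/5 = 6.7
  S[U,V] = ((-0.5)·(-1) + (-3.5)·(2) + (2.5)·(0) + (-2.5)·(1) + (2.5)·(-1) + (1.5)·(-1)) / 5 = -13/5 = -2.6
  S[V,V] = ((-1)·(-1) + (2)·(2) + (0)·(0) + (1)·(1) + (-1)·(-1) + (-1)·(-1)) / 5 = 8/5 = 1.6

S is symmetric (S[j,i] = S[i,j]). Assembling:

S = [[6.7, -2.6],
 [-2.6, 1.6]]


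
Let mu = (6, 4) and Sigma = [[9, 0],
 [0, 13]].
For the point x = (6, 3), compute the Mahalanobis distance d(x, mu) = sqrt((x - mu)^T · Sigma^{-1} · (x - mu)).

Step 1 — centre the observation: (x - mu) = (0, -1).

Step 2 — invert Sigma. det(Sigma) = 9·13 - (0)² = 117.
  Sigma^{-1} = (1/det) · [[d, -b], [-b, a]] = [[0.1111, 0],
 [0, 0.0769]].

Step 3 — form the quadratic (x - mu)^T · Sigma^{-1} · (x - mu):
  Sigma^{-1} · (x - mu) = (0, -0.0769).
  (x - mu)^T · [Sigma^{-1} · (x - mu)] = (0)·(0) + (-1)·(-0.0769) = 0.0769.

Step 4 — take square root: d = √(0.0769) ≈ 0.2774.

d(x, mu) = √(0.0769) ≈ 0.2774


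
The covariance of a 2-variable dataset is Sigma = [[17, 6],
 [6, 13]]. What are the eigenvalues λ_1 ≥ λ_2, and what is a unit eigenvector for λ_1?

Step 1 — characteristic polynomial of 2×2 Sigma:
  det(Sigma - λI) = λ² - trace · λ + det = 0.
  trace = 17 + 13 = 30, det = 17·13 - (6)² = 185.
Step 2 — discriminant:
  Δ = trace² - 4·det = 900 - 740 = 160.
Step 3 — eigenvalues:
  λ = (trace ± √Δ)/2 = (30 ± 12.6491)/2,
  λ_1 = 21.3246,  λ_2 = 8.6754.

Step 4 — unit eigenvector for λ_1: solve (Sigma - λ_1 I)v = 0. First row:
  (17 - 21.3246)·v_x + (6)·v_y = 0, i.e. (-4.3246)·v_x + (6)·v_y = 0,
  so v ∝ (b, λ_1 - a) = (6, 4.3246) = u.
  ||u|| = √((6)² + (4.3246)²) = √(54.7018) ≈ 7.3961,
  v_1 = u/||u|| ≈ (0.8112, 0.5847) (||v_1|| = 1).

λ_1 = 21.3246,  λ_2 = 8.6754;  v_1 ≈ (0.8112, 0.5847)


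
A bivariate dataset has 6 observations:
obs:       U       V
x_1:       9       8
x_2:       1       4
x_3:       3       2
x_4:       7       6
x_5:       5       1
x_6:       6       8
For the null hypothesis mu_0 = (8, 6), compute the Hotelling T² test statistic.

Step 1 — sample mean vector:
  mean(U) = (9 + 1 + 3 + 7 + 5 + 6) / 6 = 31/6 = 5.1667
  mean(V) = (8 + 4 + 2 + 6 + 1 + 8) / 6 = 29/6 = 4.8333
  x̄ = (5.1667, 4.8333),  deviation x̄ - mu_0 = (5.1667, 4.8333) - (8, 6) = (-2.8333, -1.1667).

Step 2 — sample covariance matrix, S[i,j] = (1/(n-1)) · Σ_k (x_{k,i} - mean_i) · (x_{k,j} - mean_j), divisor n-1 = 5:
  S[U,U] = ((3.8333)·(3.8333) + (-4.1667)·(-4.1667) + (-2.1667)·(-2.1667) + (1.8333)·(1.8333) + (-0.1667)·(-0.1667) + (0.8333)·(0.8333)) / 5 = 40.8333/5 = 8.1667
  S[U,V] = ((3.8333)·(3.1667) + (-4.1667)·(-0.8333) + (-2.1667)·(-2.8333) + (1.8333)·(1.1667) + (-0.1667)·(-3.8333) + (0.8333)·(3.1667)) / 5 = 27.1667/5 = 5.4333
  S[V,V] = ((3.1667)·(3.1667) + (-0.8333)·(-0.8333) + (-2.8333)·(-2.8333) + (1.1667)·(1.1667) + (-3.8333)·(-3.8333) + (3.1667)·(3.1667)) / 5 = 44.8333/5 = 8.9667
  S = [[8.1667, 5.4333],
 [5.4333, 8.9667]].

Step 3 — invert S. det(S) = 8.1667·8.9667 - (5.4333)² = 43.7067.
  S^{-1} = (1/det) · [[d, -b], [-b, a]] = [[0.2052, -0.1243],
 [-0.1243, 0.1869]].

Step 4 — quadratic form (x̄ - mu_0)^T · S^{-1} · (x̄ - mu_0):
  S^{-1} · (x̄ - mu_0) = (-0.4362, 0.1342),
  (x̄ - mu_0)^T · [...] = (-2.8333)·(-0.4362) + (-1.1667)·(0.1342) = 1.0794.

Step 5 — scale by n: T² = 6 · 1.0794 = 6.4765.

T² ≈ 6.4765


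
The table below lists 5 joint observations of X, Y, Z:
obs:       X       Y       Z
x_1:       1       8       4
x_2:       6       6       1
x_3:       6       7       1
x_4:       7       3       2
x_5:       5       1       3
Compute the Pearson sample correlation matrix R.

Step 1 — column means:
  mean(X) = (1 + 6 + 6 + 7 + 5) / 5 = 25/5 = 5
  mean(Y) = (8 + 6 + 7 + 3 + 1) / 5 = 25/5 = 5
  mean(Z) = (4 + 1 + 1 + 2 + 3) / 5 = 11/5 = 2.2

Step 2 — sample variances and covariances s[i,j] = (1/(n-1)) · Σ_k (x_{k,i} - mean_i) · (x_{k,j} - mean_j), with n-1 = 4:
  s[X,X] = ((-4)·(-4) + (1)·(1) + (1)·(1) + (2)·(2) + (0)·(0)) / 4 = 22/4 = 5.5
  s[X,Y] = ((-4)·(3) + (1)·(1) + (1)·(2) + (2)·(-2) + (0)·(-4)) / 4 = -13/4 = -3.25
  s[X,Z] = ((-4)·(1.8) + (1)·(-1.2) + (1)·(-1.2) + (2)·(-0.2) + (0)·(0.8)) / 4 = -10/4 = -2.5
  s[Y,Y] = ((3)·(3) + (1)·(1) + (2)·(2) + (-2)·(-2) + (-4)·(-4)) / 4 = 34/4 = 8.5
  s[Y,Z] = ((3)·(1.8) + (1)·(-1.2) + (2)·(-1.2) + (-2)·(-0.2) + (-4)·(0.8)) / 4 = -1/4 = -0.25
  s[Z,Z] = ((1.8)·(1.8) + (-1.2)·(-1.2) + (-1.2)·(-1.2) + (-0.2)·(-0.2) + (0.8)·(0.8)) / 4 = 6.8/4 = 1.7
  Sample standard deviations s_i = √(s[i,i]):
  s(X) = √(5.5) = 2.3452
  s(Y) = √(8.5) = 2.9155
  s(Z) = √(1.7) = 1.3038

Step 3 — r_{ij} = s_{ij} / (s_i · s_j):
  r[X,X] = 1 (diagonal).
  r[X,Y] = -3.25 / (2.3452 · 2.9155) = -3.25 / 6.8374 = -0.4753
  r[X,Z] = -2.5 / (2.3452 · 1.3038) = -2.5 / 3.0578 = -0.8176
  r[Y,Y] = 1 (diagonal).
  r[Y,Z] = -0.25 / (2.9155 · 1.3038) = -0.25 / 3.8013 = -0.0658
  r[Z,Z] = 1 (diagonal).

R is symmetric with unit diagonal. Assembling:

R = [[1, -0.4753, -0.8176],
 [-0.4753, 1, -0.0658],
 [-0.8176, -0.0658, 1]]


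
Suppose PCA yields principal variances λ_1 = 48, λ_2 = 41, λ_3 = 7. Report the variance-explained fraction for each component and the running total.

Step 1 — total variance = trace(Sigma) = Σ λ_i = 48 + 41 + 7 = 96.

Step 2 — fraction explained by component i = λ_i / Σ λ:
  PC1: 48/96 = 0.5
  PC2: 41/96 = 0.4271
  PC3: 7/96 = 0.0729

Step 3 — cumulative fraction after k components = (λ_1 + ... + λ_k) / Σ λ:
  k = 1: 48/96 = 0.5
  k = 2: (48 + 41)/96 = 89/96 = 0.9271
  k = 3: (48 + 41 + 7)/96 = 96/96 = 1

Summary (fraction, with percent):

explained: PC1 0.5 (50%), PC2 0.4271 (42.71%), PC3 0.0729 (7.29%);  cumulative: 0.5, 0.9271, 1


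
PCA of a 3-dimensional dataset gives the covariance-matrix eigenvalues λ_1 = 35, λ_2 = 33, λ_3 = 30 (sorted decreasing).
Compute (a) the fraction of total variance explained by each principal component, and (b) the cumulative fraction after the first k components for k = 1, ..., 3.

Step 1 — total variance = trace(Sigma) = Σ λ_i = 35 + 33 + 30 = 98.

Step 2 — fraction explained by component i = λ_i / Σ λ:
  PC1: 35/98 = 0.3571
  PC2: 33/98 = 0.3367
  PC3: 30/98 = 0.3061

Step 3 — cumulative fraction after k components = (λ_1 + ... + λ_k) / Σ λ:
  k = 1: 35/98 = 0.3571
  k = 2: (35 + 33)/98 = 68/98 = 0.6939
  k = 3: (35 + 33 + 30)/98 = 98/98 = 1

Summary (fraction, with percent):

explained: PC1 0.3571 (35.71%), PC2 0.3367 (33.67%), PC3 0.3061 (30.61%);  cumulative: 0.3571, 0.6939, 1


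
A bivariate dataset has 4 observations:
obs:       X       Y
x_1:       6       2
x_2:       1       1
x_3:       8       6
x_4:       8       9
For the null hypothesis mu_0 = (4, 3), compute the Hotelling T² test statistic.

Step 1 — sample mean vector:
  mean(X) = (6 + 1 + 8 + 8) / 4 = 23/4 = 5.75
  mean(Y) = (2 + 1 + 6 + 9) / 4 = 18/4 = 4.5
  x̄ = (5.75, 4.5),  deviation x̄ - mu_0 = (5.75, 4.5) - (4, 3) = (1.75, 1.5).

Step 2 — sample covariance matrix, S[i,j] = (1/(n-1)) · Σ_k (x_{k,i} - mean_i) · (x_{k,j} - mean_j), divisor n-1 = 3:
  S[X,X] = ((0.25)·(0.25) + (-4.75)·(-4.75) + (2.25)·(2.25) + (2.25)·(2.25)) / 3 = 32.75/3 = 10.9167
  S[X,Y] = ((0.25)·(-2.5) + (-4.75)·(-3.5) + (2.25)·(1.5) + (2.25)·(4.5)) / 3 = 29.5/3 = 9.8333
  S[Y,Y] = ((-2.5)·(-2.5) + (-3.5)·(-3.5) + (1.5)·(1.5) + (4.5)·(4.5)) / 3 = 41/3 = 13.6667
  S = [[10.9167, 9.8333],
 [9.8333, 13.6667]].

Step 3 — invert S. det(S) = 10.9167·13.6667 - (9.8333)² = 52.5.
  S^{-1} = (1/det) · [[d, -b], [-b, a]] = [[0.2603, -0.1873],
 [-0.1873, 0.2079]].

Step 4 — quadratic form (x̄ - mu_0)^T · S^{-1} · (x̄ - mu_0):
  S^{-1} · (x̄ - mu_0) = (0.1746, -0.0159),
  (x̄ - mu_0)^T · [...] = (1.75)·(0.1746) + (1.5)·(-0.0159) = 0.2817.

Step 5 — scale by n: T² = 4 · 0.2817 = 1.127.

T² ≈ 1.127


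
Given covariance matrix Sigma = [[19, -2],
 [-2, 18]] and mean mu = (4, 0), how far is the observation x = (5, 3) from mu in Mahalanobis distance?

Step 1 — centre the observation: (x - mu) = (1, 3).

Step 2 — invert Sigma. det(Sigma) = 19·18 - (-2)² = 338.
  Sigma^{-1} = (1/det) · [[d, -b], [-b, a]] = [[0.0533, 0.0059],
 [0.0059, 0.0562]].

Step 3 — form the quadratic (x - mu)^T · Sigma^{-1} · (x - mu):
  Sigma^{-1} · (x - mu) = (0.071, 0.1746).
  (x - mu)^T · [Sigma^{-1} · (x - mu)] = (1)·(0.071) + (3)·(0.1746) = 0.5947.

Step 4 — take square root: d = √(0.5947) ≈ 0.7712.

d(x, mu) = √(0.5947) ≈ 0.7712


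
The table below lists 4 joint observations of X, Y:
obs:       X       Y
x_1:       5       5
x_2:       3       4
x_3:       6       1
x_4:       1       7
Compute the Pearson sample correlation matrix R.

Step 1 — column means:
  mean(X) = (5 + 3 + 6 + 1) / 4 = 15/4 = 3.75
  mean(Y) = (5 + 4 + 1 + 7) / 4 = 17/4 = 4.25

Step 2 — sample variances and covariances s[i,j] = (1/(n-1)) · Σ_k (x_{k,i} - mean_i) · (x_{k,j} - mean_j), with n-1 = 3:
  s[X,X] = ((1.25)·(1.25) + (-0.75)·(-0.75) + (2.25)·(2.25) + (-2.75)·(-2.75)) / 3 = 14.75/3 = 4.9167
  s[X,Y] = ((1.25)·(0.75) + (-0.75)·(-0.25) + (2.25)·(-3.25) + (-2.75)·(2.75)) / 3 = -13.75/3 = -4.5833
  s[Y,Y] = ((0.75)·(0.75) + (-0.25)·(-0.25) + (-3.25)·(-3.25) + (2.75)·(2.75)) / 3 = 18.75/3 = 6.25
  Sample standard deviations s_i = √(s[i,i]):
  s(X) = √(4.9167) = 2.2174
  s(Y) = √(6.25) = 2.5

Step 3 — r_{ij} = s_{ij} / (s_i · s_j):
  r[X,X] = 1 (diagonal).
  r[X,Y] = -4.5833 / (2.2174 · 2.5) = -4.5833 / 5.5434 = -0.8268
  r[Y,Y] = 1 (diagonal).

R is symmetric with unit diagonal. Assembling:

R = [[1, -0.8268],
 [-0.8268, 1]]


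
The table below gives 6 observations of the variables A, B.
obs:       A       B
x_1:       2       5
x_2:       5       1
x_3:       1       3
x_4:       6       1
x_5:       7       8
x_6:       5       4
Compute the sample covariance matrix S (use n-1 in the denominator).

Step 1 — column means:
  mean(A) = (2 + 5 + 1 + 6 + 7 + 5) / 6 = 26/6 = 4.3333
  mean(B) = (5 + 1 + 3 + 1 + 8 + 4) / 6 = 22/6 = 3.6667

Step 2 — sample covariance S[i,j] = (1/(n-1)) · Σ_k (x_{k,i} - mean_i) · (x_{k,j} - mean_j), with n-1 = 5.
  S[A,A] = ((-2.3333)·(-2.3333) + (0.6667)·(0.6667) + (-3.3333)·(-3.3333) + (1.6667)·(1.6667) + (2.6667)·(2.6667) + (0.6667)·(0.6667)) / 5 = 27.3333/5 = 5.4667
  S[A,B] = ((-2.3333)·(1.3333) + (0.6667)·(-2.6667) + (-3.3333)·(-0.6667) + (1.6667)·(-2.6667) + (2.6667)·(4.3333) + (0.6667)·(0.3333)) / 5 = 4.6667/5 = 0.9333
  S[B,B] = ((1.3333)·(1.3333) + (-2.6667)·(-2.6667) + (-0.6667)·(-0.6667) + (-2.6667)·(-2.6667) + (4.3333)·(4.3333) + (0.3333)·(0.3333)) / 5 = 35.3333/5 = 7.0667

S is symmetric (S[j,i] = S[i,j]). Assembling:

S = [[5.4667, 0.9333],
 [0.9333, 7.0667]]


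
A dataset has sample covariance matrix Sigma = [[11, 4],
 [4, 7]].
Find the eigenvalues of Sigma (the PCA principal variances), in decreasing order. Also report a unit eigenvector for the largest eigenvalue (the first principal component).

Step 1 — characteristic polynomial of 2×2 Sigma:
  det(Sigma - λI) = λ² - trace · λ + det = 0.
  trace = 11 + 7 = 18, det = 11·7 - (4)² = 61.
Step 2 — discriminant:
  Δ = trace² - 4·det = 324 - 244 = 80.
Step 3 — eigenvalues:
  λ = (trace ± √Δ)/2 = (18 ± 8.9443)/2,
  λ_1 = 13.4721,  λ_2 = 4.5279.

Step 4 — unit eigenvector for λ_1: solve (Sigma - λ_1 I)v = 0. First row:
  (11 - 13.4721)·v_x + (4)·v_y = 0, i.e. (-2.4721)·v_x + (4)·v_y = 0,
  so v ∝ (b, λ_1 - a) = (4, 2.4721) = u.
  ||u|| = √((4)² + (2.4721)²) = √(22.1115) ≈ 4.7023,
  v_1 = u/||u|| ≈ (0.8507, 0.5257) (||v_1|| = 1).

λ_1 = 13.4721,  λ_2 = 4.5279;  v_1 ≈ (0.8507, 0.5257)


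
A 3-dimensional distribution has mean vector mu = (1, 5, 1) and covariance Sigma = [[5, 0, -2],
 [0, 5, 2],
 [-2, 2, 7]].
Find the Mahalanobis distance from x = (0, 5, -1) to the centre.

Step 1 — centre the observation: (x - mu) = (-1, 0, -2).

Step 2 — invert Sigma (cofactor / det for 3×3, or solve directly):
  Sigma^{-1} = [[0.2296, -0.0296, 0.0741],
 [-0.0296, 0.2296, -0.0741],
 [0.0741, -0.0741, 0.1852]].

Step 3 — form the quadratic (x - mu)^T · Sigma^{-1} · (x - mu):
  Sigma^{-1} · (x - mu) = (-0.3778, 0.1778, -0.4444).
  (x - mu)^T · [Sigma^{-1} · (x - mu)] = (-1)·(-0.3778) + (0)·(0.1778) + (-2)·(-0.4444) = 1.2667.

Step 4 — take square root: d = √(1.2667) ≈ 1.1255.

d(x, mu) = √(1.2667) ≈ 1.1255


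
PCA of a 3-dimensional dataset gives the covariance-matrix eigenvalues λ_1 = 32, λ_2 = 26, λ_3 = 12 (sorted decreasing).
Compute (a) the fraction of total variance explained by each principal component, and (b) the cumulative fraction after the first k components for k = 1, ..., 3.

Step 1 — total variance = trace(Sigma) = Σ λ_i = 32 + 26 + 12 = 70.

Step 2 — fraction explained by component i = λ_i / Σ λ:
  PC1: 32/70 = 0.4571
  PC2: 26/70 = 0.3714
  PC3: 12/70 = 0.1714

Step 3 — cumulative fraction after k components = (λ_1 + ... + λ_k) / Σ λ:
  k = 1: 32/70 = 0.4571
  k = 2: (32 + 26)/70 = 58/70 = 0.8286
  k = 3: (32 + 26 + 12)/70 = 70/70 = 1

Summary (fraction, with percent):

explained: PC1 0.4571 (45.71%), PC2 0.3714 (37.14%), PC3 0.1714 (17.14%);  cumulative: 0.4571, 0.8286, 1


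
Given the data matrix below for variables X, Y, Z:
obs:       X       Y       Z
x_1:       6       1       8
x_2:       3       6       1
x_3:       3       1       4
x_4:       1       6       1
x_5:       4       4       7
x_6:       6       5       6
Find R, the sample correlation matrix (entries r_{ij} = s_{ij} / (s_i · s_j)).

Step 1 — column means:
  mean(X) = (6 + 3 + 3 + 1 + 4 + 6) / 6 = 23/6 = 3.8333
  mean(Y) = (1 + 6 + 1 + 6 + 4 + 5) / 6 = 23/6 = 3.8333
  mean(Z) = (8 + 1 + 4 + 1 + 7 + 6) / 6 = 27/6 = 4.5

Step 2 — sample variances and covariances s[i,j] = (1/(n-1)) · Σ_k (x_{k,i} - mean_i) · (x_{k,j} - mean_j), with n-1 = 5:
  s[X,X] = ((2.1667)·(2.1667) + (-0.8333)·(-0.8333) + (-0.8333)·(-0.8333) + (-2.8333)·(-2.8333) + (0.1667)·(0.1667) + (2.1667)·(2.1667)) / 5 = 18.8333/5 = 3.7667
  s[X,Y] = ((2.1667)·(-2.8333) + (-0.8333)·(2.1667) + (-0.8333)·(-2.8333) + (-2.8333)·(2.1667) + (0.1667)·(0.1667) + (2.1667)·(1.1667)) / 5 = -9.1667/5 = -1.8333
  s[X,Z] = ((2.1667)·(3.5) + (-0.8333)·(-3.5) + (-0.8333)·(-0.5) + (-2.8333)·(-3.5) + (0.1667)·(2.5) + (2.1667)·(1.5)) / 5 = 24.5/5 = 4.9
  s[Y,Y] = ((-2.8333)·(-2.8333) + (2.1667)·(2.1667) + (-2.8333)·(-2.8333) + (2.1667)·(2.1667) + (0.1667)·(0.1667) + (1.1667)·(1.1667)) / 5 = 26.8333/5 = 5.3667
  s[Y,Z] = ((-2.8333)·(3.5) + (2.1667)·(-3.5) + (-2.8333)·(-0.5) + (2.1667)·(-3.5) + (0.1667)·(2.5) + (1.1667)·(1.5)) / 5 = -21.5/5 = -4.3
  s[Z,Z] = ((3.5)·(3.5) + (-3.5)·(-3.5) + (-0.5)·(-0.5) + (-3.5)·(-3.5) + (2.5)·(2.5) + (1.5)·(1.5)) / 5 = 45.5/5 = 9.1
  Sample standard deviations s_i = √(s[i,i]):
  s(X) = √(3.7667) = 1.9408
  s(Y) = √(5.3667) = 2.3166
  s(Z) = √(9.1) = 3.0166

Step 3 — r_{ij} = s_{ij} / (s_i · s_j):
  r[X,X] = 1 (diagonal).
  r[X,Y] = -1.8333 / (1.9408 · 2.3166) = -1.8333 / 4.496 = -0.4078
  r[X,Z] = 4.9 / (1.9408 · 3.0166) = 4.9 / 5.8546 = 0.8369
  r[Y,Y] = 1 (diagonal).
  r[Y,Z] = -4.3 / (2.3166 · 3.0166) = -4.3 / 6.9883 = -0.6153
  r[Z,Z] = 1 (diagonal).

R is symmetric with unit diagonal. Assembling:

R = [[1, -0.4078, 0.8369],
 [-0.4078, 1, -0.6153],
 [0.8369, -0.6153, 1]]


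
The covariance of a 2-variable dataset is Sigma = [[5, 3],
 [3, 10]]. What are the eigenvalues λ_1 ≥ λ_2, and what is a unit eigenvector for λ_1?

Step 1 — characteristic polynomial of 2×2 Sigma:
  det(Sigma - λI) = λ² - trace · λ + det = 0.
  trace = 5 + 10 = 15, det = 5·10 - (3)² = 41.
Step 2 — discriminant:
  Δ = trace² - 4·det = 225 - 164 = 61.
Step 3 — eigenvalues:
  λ = (trace ± √Δ)/2 = (15 ± 7.8102)/2,
  λ_1 = 11.4051,  λ_2 = 3.5949.

Step 4 — unit eigenvector for λ_1: solve (Sigma - λ_1 I)v = 0. First row:
  (5 - 11.4051)·v_x + (3)·v_y = 0, i.e. (-6.4051)·v_x + (3)·v_y = 0,
  so v ∝ (b, λ_1 - a) = (3, 6.4051) = u.
  ||u|| = √((3)² + (6.4051)²) = √(50.0256) ≈ 7.0729,
  v_1 = u/||u|| ≈ (0.4242, 0.9056) (||v_1|| = 1).

λ_1 = 11.4051,  λ_2 = 3.5949;  v_1 ≈ (0.4242, 0.9056)


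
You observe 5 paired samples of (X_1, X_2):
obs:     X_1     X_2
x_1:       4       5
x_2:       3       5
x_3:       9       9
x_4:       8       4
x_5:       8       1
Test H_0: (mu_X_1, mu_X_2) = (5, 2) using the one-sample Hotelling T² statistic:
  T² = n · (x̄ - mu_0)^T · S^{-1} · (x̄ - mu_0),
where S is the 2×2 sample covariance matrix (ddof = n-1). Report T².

Step 1 — sample mean vector:
  mean(X_1) = (4 + 3 + 9 + 8 + 8) / 5 = 32/5 = 6.4
  mean(X_2) = (5 + 5 + 9 + 4 + 1) / 5 = 24/5 = 4.8
  x̄ = (6.4, 4.8),  deviation x̄ - mu_0 = (6.4, 4.8) - (5, 2) = (1.4, 2.8).

Step 2 — sample covariance matrix, S[i,j] = (1/(n-1)) · Σ_k (x_{k,i} - mean_i) · (x_{k,j} - mean_j), divisor n-1 = 4:
  S[X_1,X_1] = ((-2.4)·(-2.4) + (-3.4)·(-3.4) + (2.6)·(2.6) + (1.6)·(1.6) + (1.6)·(1.6)) / 4 = 29.2/4 = 7.3
  S[X_1,X_2] = ((-2.4)·(0.2) + (-3.4)·(0.2) + (2.6)·(4.2) + (1.6)·(-0.8) + (1.6)·(-3.8)) / 4 = 2.4/4 = 0.6
  S[X_2,X_2] = ((0.2)·(0.2) + (0.2)·(0.2) + (4.2)·(4.2) + (-0.8)·(-0.8) + (-3.8)·(-3.8)) / 4 = 32.8/4 = 8.2
  S = [[7.3, 0.6],
 [0.6, 8.2]].

Step 3 — invert S. det(S) = 7.3·8.2 - (0.6)² = 59.5.
  S^{-1} = (1/det) · [[d, -b], [-b, a]] = [[0.1378, -0.0101],
 [-0.0101, 0.1227]].

Step 4 — quadratic form (x̄ - mu_0)^T · S^{-1} · (x̄ - mu_0):
  S^{-1} · (x̄ - mu_0) = (0.1647, 0.3294),
  (x̄ - mu_0)^T · [...] = (1.4)·(0.1647) + (2.8)·(0.3294) = 1.1529.

Step 5 — scale by n: T² = 5 · 1.1529 = 5.7647.

T² ≈ 5.7647


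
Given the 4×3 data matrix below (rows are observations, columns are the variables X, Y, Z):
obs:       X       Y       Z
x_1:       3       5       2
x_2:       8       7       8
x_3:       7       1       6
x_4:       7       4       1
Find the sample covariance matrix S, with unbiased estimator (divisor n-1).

Step 1 — column means:
  mean(X) = (3 + 8 + 7 + 7) / 4 = 25/4 = 6.25
  mean(Y) = (5 + 7 + 1 + 4) / 4 = 17/4 = 4.25
  mean(Z) = (2 + 8 + 6 + 1) / 4 = 17/4 = 4.25

Step 2 — sample covariance S[i,j] = (1/(n-1)) · Σ_k (x_{k,i} - mean_i) · (x_{k,j} - mean_j), with n-1 = 3.
  S[X,X] = ((-3.25)·(-3.25) + (1.75)·(1.75) + (0.75)·(0.75) + (0.75)·(0.75)) / 3 = 14.75/3 = 4.9167
  S[X,Y] = ((-3.25)·(0.75) + (1.75)·(2.75) + (0.75)·(-3.25) + (0.75)·(-0.25)) / 3 = -0.25/3 = -0.0833
  S[X,Z] = ((-3.25)·(-2.25) + (1.75)·(3.75) + (0.75)·(1.75) + (0.75)·(-3.25)) / 3 = 12.75/3 = 4.25
  S[Y,Y] = ((0.75)·(0.75) + (2.75)·(2.75) + (-3.25)·(-3.25) + (-0.25)·(-0.25)) / 3 = 18.75/3 = 6.25
  S[Y,Z] = ((0.75)·(-2.25) + (2.75)·(3.75) + (-3.25)·(1.75) + (-0.25)·(-3.25)) / 3 = 3.75/3 = 1.25
  S[Z,Z] = ((-2.25)·(-2.25) + (3.75)·(3.75) + (1.75)·(1.75) + (-3.25)·(-3.25)) / 3 = 32.75/3 = 10.9167

S is symmetric (S[j,i] = S[i,j]). Assembling:

S = [[4.9167, -0.0833, 4.25],
 [-0.0833, 6.25, 1.25],
 [4.25, 1.25, 10.9167]]


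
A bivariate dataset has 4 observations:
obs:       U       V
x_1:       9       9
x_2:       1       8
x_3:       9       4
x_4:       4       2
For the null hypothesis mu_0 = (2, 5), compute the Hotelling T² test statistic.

Step 1 — sample mean vector:
  mean(U) = (9 + 1 + 9 + 4) / 4 = 23/4 = 5.75
  mean(V) = (9 + 8 + 4 + 2) / 4 = 23/4 = 5.75
  x̄ = (5.75, 5.75),  deviation x̄ - mu_0 = (5.75, 5.75) - (2, 5) = (3.75, 0.75).

Step 2 — sample covariance matrix, S[i,j] = (1/(n-1)) · Σ_k (x_{k,i} - mean_i) · (x_{k,j} - mean_j), divisor n-1 = 3:
  S[U,U] = ((3.25)·(3.25) + (-4.75)·(-4.75) + (3.25)·(3.25) + (-1.75)·(-1.75)) / 3 = 46.75/3 = 15.5833
  S[U,V] = ((3.25)·(3.25) + (-4.75)·(2.25) + (3.25)·(-1.75) + (-1.75)·(-3.75)) / 3 = 0.75/3 = 0.25
  S[V,V] = ((3.25)·(3.25) + (2.25)·(2.25) + (-1.75)·(-1.75) + (-3.75)·(-3.75)) / 3 = 32.75/3 = 10.9167
  S = [[15.5833, 0.25],
 [0.25, 10.9167]].

Step 3 — invert S. det(S) = 15.5833·10.9167 - (0.25)² = 170.0556.
  S^{-1} = (1/det) · [[d, -b], [-b, a]] = [[0.0642, -0.0015],
 [-0.0015, 0.0916]].

Step 4 — quadratic form (x̄ - mu_0)^T · S^{-1} · (x̄ - mu_0):
  S^{-1} · (x̄ - mu_0) = (0.2396, 0.0632),
  (x̄ - mu_0)^T · [...] = (3.75)·(0.2396) + (0.75)·(0.0632) = 0.946.

Step 5 — scale by n: T² = 4 · 0.946 = 3.7841.

T² ≈ 3.7841


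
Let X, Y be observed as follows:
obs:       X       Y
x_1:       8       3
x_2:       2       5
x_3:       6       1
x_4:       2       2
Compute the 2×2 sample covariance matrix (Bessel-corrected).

Step 1 — column means:
  mean(X) = (8 + 2 + 6 + 2) / 4 = 18/4 = 4.5
  mean(Y) = (3 + 5 + 1 + 2) / 4 = 11/4 = 2.75

Step 2 — sample covariance S[i,j] = (1/(n-1)) · Σ_k (x_{k,i} - mean_i) · (x_{k,j} - mean_j), with n-1 = 3.
  S[X,X] = ((3.5)·(3.5) + (-2.5)·(-2.5) + (1.5)·(1.5) + (-2.5)·(-2.5)) / 3 = 27/3 = 9
  S[X,Y] = ((3.5)·(0.25) + (-2.5)·(2.25) + (1.5)·(-1.75) + (-2.5)·(-0.75)) / 3 = -5.5/3 = -1.8333
  S[Y,Y] = ((0.25)·(0.25) + (2.25)·(2.25) + (-1.75)·(-1.75) + (-0.75)·(-0.75)) / 3 = 8.75/3 = 2.9167

S is symmetric (S[j,i] = S[i,j]). Assembling:

S = [[9, -1.8333],
 [-1.8333, 2.9167]]
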